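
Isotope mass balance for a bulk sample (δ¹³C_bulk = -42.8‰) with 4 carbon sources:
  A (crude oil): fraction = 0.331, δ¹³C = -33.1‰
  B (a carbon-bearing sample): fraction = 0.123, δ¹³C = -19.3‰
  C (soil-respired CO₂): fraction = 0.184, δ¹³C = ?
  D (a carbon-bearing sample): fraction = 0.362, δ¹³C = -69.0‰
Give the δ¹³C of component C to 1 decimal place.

Isotope mass balance: δ_bulk = Σ fᵢ·δᵢ.
-42.8 = 0.331×(-33.1) + 0.123×(-19.3) + 0.184×δ_C + 0.362×(-69.0)
0.184·δ_C = -42.8 − (-38.308) = -4.492
δ_C = -4.492 / 0.184 = -24.41‰

-24.4‰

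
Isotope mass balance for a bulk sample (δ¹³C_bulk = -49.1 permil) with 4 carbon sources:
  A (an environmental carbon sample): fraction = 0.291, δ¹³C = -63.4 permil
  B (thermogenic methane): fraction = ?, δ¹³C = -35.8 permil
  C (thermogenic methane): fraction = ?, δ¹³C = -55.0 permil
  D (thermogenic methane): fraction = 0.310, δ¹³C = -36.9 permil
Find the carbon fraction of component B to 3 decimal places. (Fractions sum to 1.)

Let f_B and f_C be the unknown fractions; fractions sum to 1 so f_B + f_C = 0.399.
Mass balance: Σ fᵢ·δᵢ = δ_bulk ⇒ f_B·(-35.8) + f_C·(-55.0) = -49.1 − (-29.888) = -19.212
Substitute f_C = 0.399 − f_B:
f_B·(-35.8 − -55.0) = -19.212 − 0.399×(-55.0) = 2.733
f_B = 2.733 / 19.2 = 0.1424

0.142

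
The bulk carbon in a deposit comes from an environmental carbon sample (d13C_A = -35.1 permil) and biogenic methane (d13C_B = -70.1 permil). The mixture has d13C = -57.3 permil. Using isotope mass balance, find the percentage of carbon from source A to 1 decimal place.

36.6%

δ_mix = f_A·δ_A + (1 − f_A)·δ_B  ⇒  f_A = (δ_mix − δ_B)/(δ_A − δ_B)
f_A = (-57.3 − (-70.1)) / (-35.1 − (-70.1))
f_A = 12.8 / 35.0 = 0.3657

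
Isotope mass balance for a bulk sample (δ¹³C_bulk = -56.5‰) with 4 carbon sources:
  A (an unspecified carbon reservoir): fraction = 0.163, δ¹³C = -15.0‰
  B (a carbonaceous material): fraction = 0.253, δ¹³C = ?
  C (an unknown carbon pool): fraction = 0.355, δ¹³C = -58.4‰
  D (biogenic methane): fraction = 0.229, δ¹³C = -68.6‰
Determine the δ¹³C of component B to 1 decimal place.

Isotope mass balance: δ_bulk = Σ fᵢ·δᵢ.
-56.5 = 0.163×(-15.0) + 0.253×δ_B + 0.355×(-58.4) + 0.229×(-68.6)
0.253·δ_B = -56.5 − (-38.886) = -17.614
δ_B = -17.614 / 0.253 = -69.62‰

-69.6‰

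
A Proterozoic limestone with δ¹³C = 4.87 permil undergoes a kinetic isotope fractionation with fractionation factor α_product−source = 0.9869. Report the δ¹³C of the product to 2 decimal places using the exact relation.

-8.29 permil

δ_product = (δ_source + 1000)·α − 1000
δ_product = (4.87 + 1000) × 0.9869 − 1000
δ_product = 991.706 − 1000 = -8.294 permil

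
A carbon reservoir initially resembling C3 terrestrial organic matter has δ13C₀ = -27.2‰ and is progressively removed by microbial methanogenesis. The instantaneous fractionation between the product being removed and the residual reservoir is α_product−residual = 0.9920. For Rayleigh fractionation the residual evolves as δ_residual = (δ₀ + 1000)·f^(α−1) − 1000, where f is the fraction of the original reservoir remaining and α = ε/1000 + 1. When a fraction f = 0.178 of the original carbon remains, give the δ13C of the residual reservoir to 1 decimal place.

-13.7‰

Rayleigh residual: δ_res = (δ₀ + 1000)·f^(α−1) − 1000
α − 1 = -0.00800
f^(α−1) = 0.178^(-0.00800) = 1.013904
δ_res = (-27.2 + 1000) × 1.013904 − 1000 = 986.325 − 1000 = -13.67‰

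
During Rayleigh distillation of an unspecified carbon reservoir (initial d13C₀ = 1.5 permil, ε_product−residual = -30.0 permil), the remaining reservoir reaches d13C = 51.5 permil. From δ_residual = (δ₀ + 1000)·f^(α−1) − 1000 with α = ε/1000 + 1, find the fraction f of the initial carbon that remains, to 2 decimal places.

0.20

α − 1 = ε/1000 = -0.0300
(δ_res + 1000)/(δ₀ + 1000) = (51.5 + 1000)/(1.5 + 1000) = 1051.5/1001.5 = 1.049925
f = 1.049925^(1/-0.0300) = exp(ln(1.049925)/-0.0300) = exp(0.04872/-0.0300)
f = exp(-1.6240) = 0.1971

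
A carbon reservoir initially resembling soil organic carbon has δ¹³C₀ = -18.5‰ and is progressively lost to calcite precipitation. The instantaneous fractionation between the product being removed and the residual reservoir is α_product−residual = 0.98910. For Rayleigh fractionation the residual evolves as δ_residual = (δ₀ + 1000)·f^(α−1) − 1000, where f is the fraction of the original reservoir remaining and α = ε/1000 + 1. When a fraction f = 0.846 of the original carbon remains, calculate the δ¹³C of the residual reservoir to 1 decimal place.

Rayleigh residual: δ_res = (δ₀ + 1000)·f^(α−1) − 1000
α − 1 = -0.01090
f^(α−1) = 0.846^(-0.01090) = 1.001825
δ_res = (-18.5 + 1000) × 1.001825 − 1000 = 983.291 − 1000 = -16.71‰

-16.7‰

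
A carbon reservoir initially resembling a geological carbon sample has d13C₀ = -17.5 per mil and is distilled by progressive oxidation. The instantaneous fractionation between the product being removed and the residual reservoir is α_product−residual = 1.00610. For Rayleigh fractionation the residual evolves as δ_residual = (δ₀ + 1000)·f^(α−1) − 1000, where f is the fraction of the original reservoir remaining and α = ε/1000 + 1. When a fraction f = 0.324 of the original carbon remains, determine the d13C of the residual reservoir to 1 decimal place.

-24.2 per mil

Rayleigh residual: δ_res = (δ₀ + 1000)·f^(α−1) − 1000
α − 1 = 0.00610
f^(α−1) = 0.324^(0.00610) = 0.993149
δ_res = (-17.5 + 1000) × 0.993149 − 1000 = 975.769 − 1000 = -24.23 per mil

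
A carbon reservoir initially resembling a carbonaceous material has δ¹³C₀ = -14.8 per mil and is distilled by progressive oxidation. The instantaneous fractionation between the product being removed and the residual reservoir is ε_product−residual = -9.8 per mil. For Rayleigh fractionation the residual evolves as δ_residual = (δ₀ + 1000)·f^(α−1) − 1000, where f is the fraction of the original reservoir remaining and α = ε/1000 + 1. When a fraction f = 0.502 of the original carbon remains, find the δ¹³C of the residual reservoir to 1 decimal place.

Rayleigh residual: δ_res = (δ₀ + 1000)·f^(α−1) − 1000
α = ε/1000 + 1 = 0.99020, so α − 1 = -0.00980
f^(α−1) = 0.502^(-0.00980) = 1.006777
δ_res = (-14.8 + 1000) × 1.006777 − 1000 = 991.876 − 1000 = -8.12 per mil

-8.1 per mil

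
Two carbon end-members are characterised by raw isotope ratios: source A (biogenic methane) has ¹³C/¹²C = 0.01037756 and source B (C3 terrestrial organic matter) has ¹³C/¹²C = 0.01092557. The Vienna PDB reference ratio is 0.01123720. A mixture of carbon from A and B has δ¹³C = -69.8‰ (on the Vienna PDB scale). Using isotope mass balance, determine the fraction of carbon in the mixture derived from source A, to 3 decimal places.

0.863

δ_A = (0.01037756/0.01123720 − 1)×1000 = (0.923501 − 1)×1000 = -76.499‰
δ_B = (0.01092557/0.01123720 − 1)×1000 = (0.972268 − 1)×1000 = -27.732‰
f_A = (δ_mix − δ_B)/(δ_A − δ_B) = (-69.8 − (-27.732))/(-76.499 − (-27.732))
f_A = -42.068 / -48.767 = 0.8626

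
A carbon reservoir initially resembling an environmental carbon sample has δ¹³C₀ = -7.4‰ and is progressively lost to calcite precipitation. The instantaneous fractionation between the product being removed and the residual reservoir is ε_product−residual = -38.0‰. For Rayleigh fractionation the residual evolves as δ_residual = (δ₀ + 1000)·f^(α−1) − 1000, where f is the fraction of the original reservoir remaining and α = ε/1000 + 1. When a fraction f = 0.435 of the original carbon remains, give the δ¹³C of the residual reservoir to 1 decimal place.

Rayleigh residual: δ_res = (δ₀ + 1000)·f^(α−1) − 1000
α = ε/1000 + 1 = 0.96200, so α − 1 = -0.03800
f^(α−1) = 0.435^(-0.03800) = 1.032137
δ_res = (-7.4 + 1000) × 1.032137 − 1000 = 1024.499 − 1000 = 24.50‰

24.5‰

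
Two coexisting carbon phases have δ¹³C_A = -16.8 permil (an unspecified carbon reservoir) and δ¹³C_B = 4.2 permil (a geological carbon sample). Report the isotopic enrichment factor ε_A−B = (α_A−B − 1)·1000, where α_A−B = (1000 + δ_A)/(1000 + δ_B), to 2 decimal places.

α_A−B = (1000 + -16.8) / (1000 + 4.2) = 983.2 / 1004.2 = 0.979088
ε_A−B = (0.979088 − 1) × 1000 = -20.912 permil
(The approximation ε ≈ δ_A − δ_B would give -21.0 permil.)

-20.91 permil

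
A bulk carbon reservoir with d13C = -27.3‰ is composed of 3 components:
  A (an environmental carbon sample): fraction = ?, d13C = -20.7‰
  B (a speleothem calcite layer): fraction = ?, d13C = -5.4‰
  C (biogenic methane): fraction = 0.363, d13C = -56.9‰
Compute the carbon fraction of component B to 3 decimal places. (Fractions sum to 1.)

0.427

Let f_B and f_A be the unknown fractions; fractions sum to 1 so f_B + f_A = 0.637.
Mass balance: Σ fᵢ·δᵢ = δ_bulk ⇒ f_B·(-5.4) + f_A·(-20.7) = -27.3 − (-20.655) = -6.645
Substitute f_A = 0.637 − f_B:
f_B·(-5.4 − -20.7) = -6.645 − 0.637×(-20.7) = 6.541
f_B = 6.541 / 15.3 = 0.4275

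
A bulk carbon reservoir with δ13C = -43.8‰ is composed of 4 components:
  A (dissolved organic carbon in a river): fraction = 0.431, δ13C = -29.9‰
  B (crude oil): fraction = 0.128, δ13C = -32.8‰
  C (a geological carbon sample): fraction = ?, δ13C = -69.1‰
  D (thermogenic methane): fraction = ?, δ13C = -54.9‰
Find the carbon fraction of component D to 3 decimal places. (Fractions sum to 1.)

Let f_D and f_C be the unknown fractions; fractions sum to 1 so f_D + f_C = 0.441.
Mass balance: Σ fᵢ·δᵢ = δ_bulk ⇒ f_D·(-54.9) + f_C·(-69.1) = -43.8 − (-17.085) = -26.715
Substitute f_C = 0.441 − f_D:
f_D·(-54.9 − -69.1) = -26.715 − 0.441×(-69.1) = 3.758
f_D = 3.758 / 14.2 = 0.2647

0.265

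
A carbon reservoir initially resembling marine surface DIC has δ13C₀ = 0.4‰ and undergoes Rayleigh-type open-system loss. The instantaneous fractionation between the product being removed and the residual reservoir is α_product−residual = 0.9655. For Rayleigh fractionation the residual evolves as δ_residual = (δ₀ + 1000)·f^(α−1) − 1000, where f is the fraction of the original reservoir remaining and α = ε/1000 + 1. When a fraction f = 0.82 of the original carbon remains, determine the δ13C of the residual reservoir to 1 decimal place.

Rayleigh residual: δ_res = (δ₀ + 1000)·f^(α−1) − 1000
α − 1 = -0.03450
f^(α−1) = 0.82^(-0.03450) = 1.006870
δ_res = (0.4 + 1000) × 1.006870 − 1000 = 1007.273 − 1000 = 7.27‰

7.3‰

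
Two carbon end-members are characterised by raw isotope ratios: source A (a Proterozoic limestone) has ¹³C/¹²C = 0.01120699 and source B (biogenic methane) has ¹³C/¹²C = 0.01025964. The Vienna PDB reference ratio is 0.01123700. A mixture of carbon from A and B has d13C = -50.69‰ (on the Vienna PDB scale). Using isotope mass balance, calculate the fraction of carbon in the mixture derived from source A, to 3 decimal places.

δ_A = (0.01120699/0.01123700 − 1)×1000 = (0.997329 − 1)×1000 = -2.671‰
δ_B = (0.01025964/0.01123700 − 1)×1000 = (0.913023 − 1)×1000 = -86.977‰
f_A = (δ_mix − δ_B)/(δ_A − δ_B) = (-50.69 − (-86.977))/(-2.671 − (-86.977))
f_A = 36.287 / 84.306 = 0.4304

0.430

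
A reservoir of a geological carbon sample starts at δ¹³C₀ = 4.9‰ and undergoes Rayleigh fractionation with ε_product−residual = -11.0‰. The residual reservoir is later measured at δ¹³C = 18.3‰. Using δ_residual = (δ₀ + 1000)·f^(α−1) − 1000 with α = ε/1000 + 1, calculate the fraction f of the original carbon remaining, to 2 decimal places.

α − 1 = ε/1000 = -0.0110
(δ_res + 1000)/(δ₀ + 1000) = (18.3 + 1000)/(4.9 + 1000) = 1018.3/1004.9 = 1.013335
f = 1.013335^(1/-0.0110) = exp(ln(1.013335)/-0.0110) = exp(0.01325/-0.0110)
f = exp(-1.2042) = 0.2999

0.30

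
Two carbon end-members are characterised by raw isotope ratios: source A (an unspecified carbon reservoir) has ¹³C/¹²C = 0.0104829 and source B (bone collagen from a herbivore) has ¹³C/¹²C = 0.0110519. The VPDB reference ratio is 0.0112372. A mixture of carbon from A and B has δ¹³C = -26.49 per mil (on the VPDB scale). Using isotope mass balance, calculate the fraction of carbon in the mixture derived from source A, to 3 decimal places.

0.197

δ_A = (0.0104829/0.0112372 − 1)×1000 = (0.932875 − 1)×1000 = -67.125 per mil
δ_B = (0.0110519/0.0112372 − 1)×1000 = (0.983510 − 1)×1000 = -16.490 per mil
f_A = (δ_mix − δ_B)/(δ_A − δ_B) = (-26.49 − (-16.490))/(-67.125 − (-16.490))
f_A = -10.000 / -50.635 = 0.1975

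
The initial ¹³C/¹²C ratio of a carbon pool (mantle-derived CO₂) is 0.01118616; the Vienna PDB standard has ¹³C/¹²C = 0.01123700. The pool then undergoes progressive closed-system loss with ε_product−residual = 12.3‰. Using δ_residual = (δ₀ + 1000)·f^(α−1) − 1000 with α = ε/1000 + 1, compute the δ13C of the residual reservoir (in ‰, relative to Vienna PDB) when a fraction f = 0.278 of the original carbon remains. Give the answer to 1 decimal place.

δ₀ = (0.01118616/0.01123700 − 1)×1000 = (0.995476 − 1)×1000 = -4.524‰
α − 1 = ε/1000 = 0.0123
f^(α−1) = 0.278^(0.0123) = 0.984378
δ_res = (-4.524 + 1000) × 0.984378 − 1000 = 979.924 − 1000 = -20.08‰

-20.1‰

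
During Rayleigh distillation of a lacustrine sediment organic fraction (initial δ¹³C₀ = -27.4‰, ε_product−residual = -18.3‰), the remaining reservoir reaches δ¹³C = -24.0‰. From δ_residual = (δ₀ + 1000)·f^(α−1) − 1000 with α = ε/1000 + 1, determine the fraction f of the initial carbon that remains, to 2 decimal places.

0.83

α − 1 = ε/1000 = -0.0183
(δ_res + 1000)/(δ₀ + 1000) = (-24.0 + 1000)/(-27.4 + 1000) = 976.0/972.6 = 1.003496
f = 1.003496^(1/-0.0183) = exp(ln(1.003496)/-0.0183) = exp(0.00349/-0.0183)
f = exp(-0.1907) = 0.8264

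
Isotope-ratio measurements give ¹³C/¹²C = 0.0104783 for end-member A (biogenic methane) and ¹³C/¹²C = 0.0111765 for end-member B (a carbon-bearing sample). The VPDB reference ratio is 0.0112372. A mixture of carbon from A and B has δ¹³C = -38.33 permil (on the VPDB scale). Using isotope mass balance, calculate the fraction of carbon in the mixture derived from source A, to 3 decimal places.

0.530

δ_A = (0.0104783/0.0112372 − 1)×1000 = (0.932465 − 1)×1000 = -67.535 permil
δ_B = (0.0111765/0.0112372 − 1)×1000 = (0.994598 − 1)×1000 = -5.402 permil
f_A = (δ_mix − δ_B)/(δ_A − δ_B) = (-38.33 − (-5.402))/(-67.535 − (-5.402))
f_A = -32.928 / -62.133 = 0.5300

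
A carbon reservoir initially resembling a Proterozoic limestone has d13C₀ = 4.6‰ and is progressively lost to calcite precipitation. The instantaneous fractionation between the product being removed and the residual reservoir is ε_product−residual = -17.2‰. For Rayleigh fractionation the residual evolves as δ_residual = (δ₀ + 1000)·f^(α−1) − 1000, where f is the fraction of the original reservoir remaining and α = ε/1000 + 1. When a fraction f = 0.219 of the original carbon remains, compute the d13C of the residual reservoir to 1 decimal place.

Rayleigh residual: δ_res = (δ₀ + 1000)·f^(α−1) − 1000
α = ε/1000 + 1 = 0.98280, so α − 1 = -0.01720
f^(α−1) = 0.219^(-0.01720) = 1.026466
δ_res = (4.6 + 1000) × 1.026466 − 1000 = 1031.187 − 1000 = 31.19‰

31.2‰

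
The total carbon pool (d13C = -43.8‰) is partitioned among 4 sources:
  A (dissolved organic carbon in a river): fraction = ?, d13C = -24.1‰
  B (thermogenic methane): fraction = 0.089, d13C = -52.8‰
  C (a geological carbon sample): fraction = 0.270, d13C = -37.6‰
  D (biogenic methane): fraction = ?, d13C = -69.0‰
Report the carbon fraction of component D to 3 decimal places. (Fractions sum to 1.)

Let f_D and f_A be the unknown fractions; fractions sum to 1 so f_D + f_A = 0.641.
Mass balance: Σ fᵢ·δᵢ = δ_bulk ⇒ f_D·(-69.0) + f_A·(-24.1) = -43.8 − (-14.851) = -28.949
Substitute f_A = 0.641 − f_D:
f_D·(-69.0 − -24.1) = -28.949 − 0.641×(-24.1) = -13.501
f_D = -13.501 / -44.9 = 0.3007

0.301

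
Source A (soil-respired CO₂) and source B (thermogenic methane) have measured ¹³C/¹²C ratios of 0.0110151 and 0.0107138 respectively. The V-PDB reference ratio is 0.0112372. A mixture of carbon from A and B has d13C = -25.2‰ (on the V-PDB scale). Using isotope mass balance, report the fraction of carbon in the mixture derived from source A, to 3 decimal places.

0.797

δ_A = (0.0110151/0.0112372 − 1)×1000 = (0.980235 − 1)×1000 = -19.765‰
δ_B = (0.0107138/0.0112372 − 1)×1000 = (0.953423 − 1)×1000 = -46.577‰
f_A = (δ_mix − δ_B)/(δ_A − δ_B) = (-25.2 − (-46.577))/(-19.765 − (-46.577))
f_A = 21.377 / 26.813 = 0.7973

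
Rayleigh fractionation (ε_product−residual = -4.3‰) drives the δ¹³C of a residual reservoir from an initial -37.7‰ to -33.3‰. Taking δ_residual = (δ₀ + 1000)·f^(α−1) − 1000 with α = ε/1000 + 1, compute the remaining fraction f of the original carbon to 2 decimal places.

0.35

α − 1 = ε/1000 = -0.0043
(δ_res + 1000)/(δ₀ + 1000) = (-33.3 + 1000)/(-37.7 + 1000) = 966.7/962.3 = 1.004572
f = 1.004572^(1/-0.0043) = exp(ln(1.004572)/-0.0043) = exp(0.00456/-0.0043)
f = exp(-1.0609) = 0.3461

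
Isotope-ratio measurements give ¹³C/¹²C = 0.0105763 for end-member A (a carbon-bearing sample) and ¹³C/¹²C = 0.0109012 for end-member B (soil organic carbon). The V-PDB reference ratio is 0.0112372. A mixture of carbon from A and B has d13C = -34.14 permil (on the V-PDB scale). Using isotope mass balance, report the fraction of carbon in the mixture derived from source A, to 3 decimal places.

0.147

δ_A = (0.0105763/0.0112372 − 1)×1000 = (0.941186 − 1)×1000 = -58.814 permil
δ_B = (0.0109012/0.0112372 − 1)×1000 = (0.970099 − 1)×1000 = -29.901 permil
f_A = (δ_mix − δ_B)/(δ_A − δ_B) = (-34.14 − (-29.901))/(-58.814 − (-29.901))
f_A = -4.239 / -28.913 = 0.1466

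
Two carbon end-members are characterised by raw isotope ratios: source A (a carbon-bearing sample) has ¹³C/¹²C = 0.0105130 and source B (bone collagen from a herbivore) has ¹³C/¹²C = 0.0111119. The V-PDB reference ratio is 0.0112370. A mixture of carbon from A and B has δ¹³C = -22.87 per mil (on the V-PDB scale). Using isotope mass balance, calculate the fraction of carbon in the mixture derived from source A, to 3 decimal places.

0.220

δ_A = (0.0105130/0.0112370 − 1)×1000 = (0.935570 − 1)×1000 = -64.430 per mil
δ_B = (0.0111119/0.0112370 − 1)×1000 = (0.988867 − 1)×1000 = -11.133 per mil
f_A = (δ_mix − δ_B)/(δ_A − δ_B) = (-22.87 − (-11.133))/(-64.430 − (-11.133))
f_A = -11.737 / -53.297 = 0.2202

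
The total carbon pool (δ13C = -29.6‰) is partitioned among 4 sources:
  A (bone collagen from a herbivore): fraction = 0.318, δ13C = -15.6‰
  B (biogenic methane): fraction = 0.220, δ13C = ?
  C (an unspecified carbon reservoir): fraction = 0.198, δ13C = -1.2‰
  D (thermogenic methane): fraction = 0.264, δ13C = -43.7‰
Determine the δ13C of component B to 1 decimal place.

Isotope mass balance: δ_bulk = Σ fᵢ·δᵢ.
-29.6 = 0.318×(-15.6) + 0.220×δ_B + 0.198×(-1.2) + 0.264×(-43.7)
0.220·δ_B = -29.6 − (-16.735) = -12.865
δ_B = -12.865 / 0.220 = -58.48‰

-58.5‰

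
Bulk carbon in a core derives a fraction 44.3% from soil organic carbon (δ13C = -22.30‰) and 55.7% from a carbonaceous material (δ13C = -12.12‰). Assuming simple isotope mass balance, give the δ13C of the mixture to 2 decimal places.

-16.63‰

δ_mix = f_A·δ_A + f_B·δ_B
δ_mix = 0.443 × (-22.30) + 0.557 × (-12.12)
δ_mix = -9.879 + -6.751 = -16.630‰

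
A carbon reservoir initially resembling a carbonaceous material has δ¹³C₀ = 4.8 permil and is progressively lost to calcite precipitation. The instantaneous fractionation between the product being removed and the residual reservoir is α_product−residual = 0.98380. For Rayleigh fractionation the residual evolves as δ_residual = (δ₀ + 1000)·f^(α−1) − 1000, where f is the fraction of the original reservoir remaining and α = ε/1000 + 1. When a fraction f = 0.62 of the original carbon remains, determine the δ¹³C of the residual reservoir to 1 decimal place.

12.6 permil

Rayleigh residual: δ_res = (δ₀ + 1000)·f^(α−1) − 1000
α − 1 = -0.01620
f^(α−1) = 0.62^(-0.01620) = 1.007774
δ_res = (4.8 + 1000) × 1.007774 − 1000 = 1012.612 − 1000 = 12.61 permil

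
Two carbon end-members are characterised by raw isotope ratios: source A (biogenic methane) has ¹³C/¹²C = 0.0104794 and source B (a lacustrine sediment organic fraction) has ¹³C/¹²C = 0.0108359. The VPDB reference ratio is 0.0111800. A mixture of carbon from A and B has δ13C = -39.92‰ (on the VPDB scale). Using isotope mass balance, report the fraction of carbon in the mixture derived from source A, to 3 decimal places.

0.287

δ_A = (0.0104794/0.0111800 − 1)×1000 = (0.937335 − 1)×1000 = -62.665‰
δ_B = (0.0108359/0.0111800 − 1)×1000 = (0.969222 − 1)×1000 = -30.778‰
f_A = (δ_mix − δ_B)/(δ_A − δ_B) = (-39.92 − (-30.778))/(-62.665 − (-30.778))
f_A = -9.142 / -31.887 = 0.2867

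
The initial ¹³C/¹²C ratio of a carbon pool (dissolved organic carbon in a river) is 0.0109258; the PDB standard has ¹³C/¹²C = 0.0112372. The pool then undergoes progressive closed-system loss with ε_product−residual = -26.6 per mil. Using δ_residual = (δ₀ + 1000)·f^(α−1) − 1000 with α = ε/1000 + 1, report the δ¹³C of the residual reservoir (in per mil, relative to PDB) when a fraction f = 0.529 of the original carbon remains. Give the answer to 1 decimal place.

δ₀ = (0.0109258/0.0112372 − 1)×1000 = (0.972288 − 1)×1000 = -27.712 per mil
α − 1 = ε/1000 = -0.0266
f^(α−1) = 0.529^(-0.0266) = 1.017082
δ_res = (-27.712 + 1000) × 1.017082 − 1000 = 988.897 − 1000 = -11.10 per mil

-11.1 per mil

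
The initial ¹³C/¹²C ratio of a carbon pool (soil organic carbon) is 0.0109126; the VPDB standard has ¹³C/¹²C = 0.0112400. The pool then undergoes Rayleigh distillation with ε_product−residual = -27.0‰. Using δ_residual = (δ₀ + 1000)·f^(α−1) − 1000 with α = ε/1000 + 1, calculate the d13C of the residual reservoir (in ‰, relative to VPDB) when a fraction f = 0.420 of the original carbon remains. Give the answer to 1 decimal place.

-6.1‰

δ₀ = (0.0109126/0.0112400 − 1)×1000 = (0.970872 − 1)×1000 = -29.128‰
α − 1 = ε/1000 = -0.0270
f^(α−1) = 0.420^(-0.0270) = 1.023699
δ_res = (-29.128 + 1000) × 1.023699 − 1000 = 993.881 − 1000 = -6.12‰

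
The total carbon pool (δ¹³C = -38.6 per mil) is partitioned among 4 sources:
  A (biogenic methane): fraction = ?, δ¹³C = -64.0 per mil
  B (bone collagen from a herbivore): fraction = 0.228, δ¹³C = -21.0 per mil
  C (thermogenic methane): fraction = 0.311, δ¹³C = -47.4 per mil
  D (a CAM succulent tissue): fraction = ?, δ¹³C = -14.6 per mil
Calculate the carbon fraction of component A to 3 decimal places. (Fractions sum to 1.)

Let f_A and f_D be the unknown fractions; fractions sum to 1 so f_A + f_D = 0.461.
Mass balance: Σ fᵢ·δᵢ = δ_bulk ⇒ f_A·(-64.0) + f_D·(-14.6) = -38.6 − (-19.529) = -19.071
Substitute f_D = 0.461 − f_A:
f_A·(-64.0 − -14.6) = -19.071 − 0.461×(-14.6) = -12.340
f_A = -12.340 / -49.4 = 0.2498

0.250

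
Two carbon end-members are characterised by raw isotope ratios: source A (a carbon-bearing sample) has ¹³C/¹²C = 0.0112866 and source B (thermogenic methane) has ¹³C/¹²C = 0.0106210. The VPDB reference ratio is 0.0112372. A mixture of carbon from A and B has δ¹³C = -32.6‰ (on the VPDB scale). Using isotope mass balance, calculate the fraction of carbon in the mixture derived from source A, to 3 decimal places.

δ_A = (0.0112866/0.0112372 − 1)×1000 = (1.004396 − 1)×1000 = 4.396‰
δ_B = (0.0106210/0.0112372 − 1)×1000 = (0.945164 − 1)×1000 = -54.836‰
f_A = (δ_mix − δ_B)/(δ_A − δ_B) = (-32.6 − (-54.836))/(4.396 − (-54.836))
f_A = 22.236 / 59.232 = 0.3754

0.375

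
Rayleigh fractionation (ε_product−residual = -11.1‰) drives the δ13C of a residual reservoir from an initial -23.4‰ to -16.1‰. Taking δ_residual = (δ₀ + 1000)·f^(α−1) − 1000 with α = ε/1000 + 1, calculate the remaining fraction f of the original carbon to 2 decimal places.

0.51

α − 1 = ε/1000 = -0.0111
(δ_res + 1000)/(δ₀ + 1000) = (-16.1 + 1000)/(-23.4 + 1000) = 983.9/976.6 = 1.007475
f = 1.007475^(1/-0.0111) = exp(ln(1.007475)/-0.0111) = exp(0.00745/-0.0111)
f = exp(-0.6709) = 0.5112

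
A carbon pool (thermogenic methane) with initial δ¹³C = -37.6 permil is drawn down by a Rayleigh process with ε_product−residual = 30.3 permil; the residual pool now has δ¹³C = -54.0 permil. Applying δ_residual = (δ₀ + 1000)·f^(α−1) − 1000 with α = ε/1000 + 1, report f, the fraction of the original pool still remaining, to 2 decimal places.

0.57

α − 1 = ε/1000 = 0.0303
(δ_res + 1000)/(δ₀ + 1000) = (-54.0 + 1000)/(-37.6 + 1000) = 946.0/962.4 = 0.982959
f = 0.982959^(1/0.0303) = exp(ln(0.982959)/0.0303) = exp(-0.01719/0.0303)
f = exp(-0.5672) = 0.5671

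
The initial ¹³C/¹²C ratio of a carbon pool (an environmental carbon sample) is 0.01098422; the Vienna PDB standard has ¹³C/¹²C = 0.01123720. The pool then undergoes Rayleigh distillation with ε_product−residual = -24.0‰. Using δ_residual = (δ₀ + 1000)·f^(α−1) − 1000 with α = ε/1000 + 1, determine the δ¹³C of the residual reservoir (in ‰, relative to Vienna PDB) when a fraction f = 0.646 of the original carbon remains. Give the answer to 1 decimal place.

δ₀ = (0.01098422/0.01123720 − 1)×1000 = (0.977487 − 1)×1000 = -22.513‰
α − 1 = ε/1000 = -0.0240
f^(α−1) = 0.646^(-0.0240) = 1.010542
δ_res = (-22.513 + 1000) × 1.010542 − 1000 = 987.792 − 1000 = -12.21‰

-12.2‰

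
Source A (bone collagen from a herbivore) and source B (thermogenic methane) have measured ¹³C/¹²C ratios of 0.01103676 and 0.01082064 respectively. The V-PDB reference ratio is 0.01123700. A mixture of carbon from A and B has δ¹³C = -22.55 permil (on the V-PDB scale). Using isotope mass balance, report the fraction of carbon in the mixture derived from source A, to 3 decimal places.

0.754

δ_A = (0.01103676/0.01123700 − 1)×1000 = (0.982180 − 1)×1000 = -17.820 permil
δ_B = (0.01082064/0.01123700 − 1)×1000 = (0.962947 − 1)×1000 = -37.053 permil
f_A = (δ_mix − δ_B)/(δ_A − δ_B) = (-22.55 − (-37.053))/(-17.820 − (-37.053))
f_A = 14.503 / 19.233 = 0.7541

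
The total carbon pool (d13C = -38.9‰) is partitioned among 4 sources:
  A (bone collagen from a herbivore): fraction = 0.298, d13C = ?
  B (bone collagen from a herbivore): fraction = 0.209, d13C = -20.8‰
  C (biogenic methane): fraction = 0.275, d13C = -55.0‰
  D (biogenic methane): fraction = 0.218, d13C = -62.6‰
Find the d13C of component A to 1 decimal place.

-19.4‰

Isotope mass balance: δ_bulk = Σ fᵢ·δᵢ.
-38.9 = 0.298×δ_A + 0.209×(-20.8) + 0.275×(-55.0) + 0.218×(-62.6)
0.298·δ_A = -38.9 − (-33.119) = -5.781
δ_A = -5.781 / 0.298 = -19.40‰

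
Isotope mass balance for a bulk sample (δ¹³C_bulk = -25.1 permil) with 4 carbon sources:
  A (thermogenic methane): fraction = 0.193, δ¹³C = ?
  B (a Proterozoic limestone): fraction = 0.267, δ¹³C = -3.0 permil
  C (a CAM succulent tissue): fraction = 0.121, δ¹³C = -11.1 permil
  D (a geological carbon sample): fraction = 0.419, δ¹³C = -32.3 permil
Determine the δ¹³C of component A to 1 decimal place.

Isotope mass balance: δ_bulk = Σ fᵢ·δᵢ.
-25.1 = 0.193×δ_A + 0.267×(-3.0) + 0.121×(-11.1) + 0.419×(-32.3)
0.193·δ_A = -25.1 − (-15.678) = -9.422
δ_A = -9.422 / 0.193 = -48.82 permil

-48.8 permil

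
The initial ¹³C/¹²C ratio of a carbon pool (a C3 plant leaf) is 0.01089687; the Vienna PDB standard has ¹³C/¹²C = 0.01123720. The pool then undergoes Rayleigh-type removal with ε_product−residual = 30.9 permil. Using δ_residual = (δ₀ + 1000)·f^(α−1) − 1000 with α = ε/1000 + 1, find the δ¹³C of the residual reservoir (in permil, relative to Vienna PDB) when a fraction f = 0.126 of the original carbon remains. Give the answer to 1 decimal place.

-90.4 permil

δ₀ = (0.01089687/0.01123720 − 1)×1000 = (0.969714 − 1)×1000 = -30.286 permil
α − 1 = ε/1000 = 0.0309
f^(α−1) = 0.126^(0.0309) = 0.937997
δ_res = (-30.286 + 1000) × 0.937997 − 1000 = 909.589 − 1000 = -90.41 permil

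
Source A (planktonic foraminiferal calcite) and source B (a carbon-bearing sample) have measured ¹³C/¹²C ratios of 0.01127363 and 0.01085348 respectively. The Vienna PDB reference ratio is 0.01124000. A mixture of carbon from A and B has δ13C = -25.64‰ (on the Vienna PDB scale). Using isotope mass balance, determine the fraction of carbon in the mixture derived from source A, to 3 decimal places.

0.234

δ_A = (0.01127363/0.01124000 − 1)×1000 = (1.002992 − 1)×1000 = 2.992‰
δ_B = (0.01085348/0.01124000 − 1)×1000 = (0.965612 − 1)×1000 = -34.388‰
f_A = (δ_mix − δ_B)/(δ_A − δ_B) = (-25.64 − (-34.388))/(2.992 − (-34.388))
f_A = 8.748 / 37.380 = 0.2340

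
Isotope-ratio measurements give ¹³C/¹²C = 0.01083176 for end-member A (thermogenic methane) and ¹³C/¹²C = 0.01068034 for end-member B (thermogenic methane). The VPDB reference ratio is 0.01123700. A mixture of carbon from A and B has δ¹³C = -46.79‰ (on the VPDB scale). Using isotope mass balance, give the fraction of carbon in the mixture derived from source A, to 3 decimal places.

0.204

δ_A = (0.01083176/0.01123700 − 1)×1000 = (0.963937 − 1)×1000 = -36.063‰
δ_B = (0.01068034/0.01123700 − 1)×1000 = (0.950462 − 1)×1000 = -49.538‰
f_A = (δ_mix − δ_B)/(δ_A − δ_B) = (-46.79 − (-49.538))/(-36.063 − (-49.538))
f_A = 2.748 / 13.475 = 0.2039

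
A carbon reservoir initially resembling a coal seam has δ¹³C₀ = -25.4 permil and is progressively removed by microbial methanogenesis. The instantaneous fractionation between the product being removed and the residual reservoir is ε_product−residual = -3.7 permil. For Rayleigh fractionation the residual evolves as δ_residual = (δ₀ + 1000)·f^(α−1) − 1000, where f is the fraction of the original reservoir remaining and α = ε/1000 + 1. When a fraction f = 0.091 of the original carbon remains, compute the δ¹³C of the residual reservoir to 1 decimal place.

-16.7 permil

Rayleigh residual: δ_res = (δ₀ + 1000)·f^(α−1) − 1000
α = ε/1000 + 1 = 0.99630, so α − 1 = -0.00370
f^(α−1) = 0.091^(-0.00370) = 1.008908
δ_res = (-25.4 + 1000) × 1.008908 − 1000 = 983.282 − 1000 = -16.72 permil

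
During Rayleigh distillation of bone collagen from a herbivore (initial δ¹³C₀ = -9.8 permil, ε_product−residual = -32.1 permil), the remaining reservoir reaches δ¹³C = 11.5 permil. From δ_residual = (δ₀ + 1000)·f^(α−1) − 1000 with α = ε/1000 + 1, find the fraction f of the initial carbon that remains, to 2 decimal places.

0.52

α − 1 = ε/1000 = -0.0321
(δ_res + 1000)/(δ₀ + 1000) = (11.5 + 1000)/(-9.8 + 1000) = 1011.5/990.2 = 1.021511
f = 1.021511^(1/-0.0321) = exp(ln(1.021511)/-0.0321) = exp(0.02128/-0.0321)
f = exp(-0.6630) = 0.5153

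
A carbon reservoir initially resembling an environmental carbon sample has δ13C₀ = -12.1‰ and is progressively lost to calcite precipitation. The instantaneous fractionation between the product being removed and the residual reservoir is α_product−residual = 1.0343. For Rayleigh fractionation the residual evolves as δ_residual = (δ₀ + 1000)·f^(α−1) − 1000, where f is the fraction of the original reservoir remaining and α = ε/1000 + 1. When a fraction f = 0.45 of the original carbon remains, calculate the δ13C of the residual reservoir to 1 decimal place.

-38.8‰

Rayleigh residual: δ_res = (δ₀ + 1000)·f^(α−1) − 1000
α − 1 = 0.03430
f^(α−1) = 0.45^(0.03430) = 0.972983
δ_res = (-12.1 + 1000) × 0.972983 − 1000 = 961.210 − 1000 = -38.79‰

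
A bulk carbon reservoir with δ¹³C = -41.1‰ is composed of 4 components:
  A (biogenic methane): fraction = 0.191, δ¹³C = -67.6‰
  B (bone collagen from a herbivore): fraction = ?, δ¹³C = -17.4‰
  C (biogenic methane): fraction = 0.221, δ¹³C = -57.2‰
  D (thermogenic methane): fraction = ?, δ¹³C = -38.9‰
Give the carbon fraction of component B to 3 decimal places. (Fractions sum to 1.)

Let f_B and f_D be the unknown fractions; fractions sum to 1 so f_B + f_D = 0.588.
Mass balance: Σ fᵢ·δᵢ = δ_bulk ⇒ f_B·(-17.4) + f_D·(-38.9) = -41.1 − (-25.553) = -15.547
Substitute f_D = 0.588 − f_B:
f_B·(-17.4 − -38.9) = -15.547 − 0.588×(-38.9) = 7.326
f_B = 7.326 / 21.5 = 0.3407

0.341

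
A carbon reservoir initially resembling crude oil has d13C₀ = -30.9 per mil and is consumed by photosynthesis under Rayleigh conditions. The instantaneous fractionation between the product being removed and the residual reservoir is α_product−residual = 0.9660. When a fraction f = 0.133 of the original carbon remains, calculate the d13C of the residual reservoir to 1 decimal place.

Rayleigh residual: δ_res = (δ₀ + 1000)·f^(α−1) − 1000
α − 1 = -0.03400
f^(α−1) = 0.133^(-0.03400) = 1.070999
δ_res = (-30.9 + 1000) × 1.070999 − 1000 = 1037.905 − 1000 = 37.91 per mil

37.9 per mil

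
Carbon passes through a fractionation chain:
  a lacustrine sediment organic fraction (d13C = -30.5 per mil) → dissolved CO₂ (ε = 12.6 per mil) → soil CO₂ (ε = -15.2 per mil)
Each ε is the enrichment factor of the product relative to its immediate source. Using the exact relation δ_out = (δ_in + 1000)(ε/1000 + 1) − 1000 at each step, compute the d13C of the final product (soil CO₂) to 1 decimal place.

step 1: δ = (-30.50 + 1000)·(12.6/1000 + 1) − 1000 = -18.28 per mil
step 2: δ = (-18.28 + 1000)·(-15.2/1000 + 1) − 1000 = -33.21 per mil

-33.2 per mil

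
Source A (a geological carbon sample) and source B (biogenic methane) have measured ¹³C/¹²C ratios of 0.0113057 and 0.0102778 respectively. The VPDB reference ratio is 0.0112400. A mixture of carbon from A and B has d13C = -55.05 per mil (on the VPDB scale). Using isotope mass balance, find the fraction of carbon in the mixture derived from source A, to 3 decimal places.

0.334

δ_A = (0.0113057/0.0112400 − 1)×1000 = (1.005845 − 1)×1000 = 5.845 per mil
δ_B = (0.0102778/0.0112400 − 1)×1000 = (0.914395 − 1)×1000 = -85.605 per mil
f_A = (δ_mix − δ_B)/(δ_A − δ_B) = (-55.05 − (-85.605))/(5.845 − (-85.605))
f_A = 30.555 / 91.450 = 0.3341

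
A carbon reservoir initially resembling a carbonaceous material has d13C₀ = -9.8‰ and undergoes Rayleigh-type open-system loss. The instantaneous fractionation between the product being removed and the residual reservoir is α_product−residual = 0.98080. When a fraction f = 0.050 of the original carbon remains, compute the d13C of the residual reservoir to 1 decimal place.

Rayleigh residual: δ_res = (δ₀ + 1000)·f^(α−1) − 1000
α − 1 = -0.01920
f^(α−1) = 0.050^(-0.01920) = 1.059204
δ_res = (-9.8 + 1000) × 1.059204 − 1000 = 1048.824 − 1000 = 48.82‰

48.8‰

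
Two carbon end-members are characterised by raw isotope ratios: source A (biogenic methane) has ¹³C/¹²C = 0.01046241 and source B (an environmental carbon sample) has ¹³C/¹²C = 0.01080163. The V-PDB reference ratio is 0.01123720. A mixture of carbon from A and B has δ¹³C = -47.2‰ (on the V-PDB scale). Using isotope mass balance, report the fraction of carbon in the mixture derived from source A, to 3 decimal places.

0.280

δ_A = (0.01046241/0.01123720 − 1)×1000 = (0.931051 − 1)×1000 = -68.949‰
δ_B = (0.01080163/0.01123720 − 1)×1000 = (0.961239 − 1)×1000 = -38.761‰
f_A = (δ_mix − δ_B)/(δ_A − δ_B) = (-47.2 − (-38.761))/(-68.949 − (-38.761))
f_A = -8.439 / -30.187 = 0.2795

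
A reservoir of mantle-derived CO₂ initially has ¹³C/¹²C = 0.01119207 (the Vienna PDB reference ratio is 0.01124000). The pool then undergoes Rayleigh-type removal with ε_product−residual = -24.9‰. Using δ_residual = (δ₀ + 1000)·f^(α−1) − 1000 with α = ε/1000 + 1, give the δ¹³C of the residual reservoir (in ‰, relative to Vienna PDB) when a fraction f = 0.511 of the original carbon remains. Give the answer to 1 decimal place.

δ₀ = (0.01119207/0.01124000 − 1)×1000 = (0.995736 − 1)×1000 = -4.264‰
α − 1 = ε/1000 = -0.0249
f^(α−1) = 0.511^(-0.0249) = 1.016858
δ_res = (-4.264 + 1000) × 1.016858 − 1000 = 1012.522 − 1000 = 12.52‰

12.5‰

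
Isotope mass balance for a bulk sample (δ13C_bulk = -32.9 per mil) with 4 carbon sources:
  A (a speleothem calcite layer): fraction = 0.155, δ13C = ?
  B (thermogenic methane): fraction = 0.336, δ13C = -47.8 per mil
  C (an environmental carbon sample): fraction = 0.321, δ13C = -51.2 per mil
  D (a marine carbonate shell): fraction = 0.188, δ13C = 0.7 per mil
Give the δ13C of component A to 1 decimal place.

-3.5 per mil

Isotope mass balance: δ_bulk = Σ fᵢ·δᵢ.
-32.9 = 0.155×δ_A + 0.336×(-47.8) + 0.321×(-51.2) + 0.188×(0.7)
0.155·δ_A = -32.9 − (-32.364) = -0.536
δ_A = -0.536 / 0.155 = -3.46 per mil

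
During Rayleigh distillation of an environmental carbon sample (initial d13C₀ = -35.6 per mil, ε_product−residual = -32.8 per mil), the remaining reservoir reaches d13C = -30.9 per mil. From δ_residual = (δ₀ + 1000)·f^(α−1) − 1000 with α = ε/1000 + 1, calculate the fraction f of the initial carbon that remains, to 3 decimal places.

0.862

α − 1 = ε/1000 = -0.0328
(δ_res + 1000)/(δ₀ + 1000) = (-30.9 + 1000)/(-35.6 + 1000) = 969.1/964.4 = 1.004873
f = 1.004873^(1/-0.0328) = exp(ln(1.004873)/-0.0328) = exp(0.00486/-0.0328)
f = exp(-0.1482) = 0.8622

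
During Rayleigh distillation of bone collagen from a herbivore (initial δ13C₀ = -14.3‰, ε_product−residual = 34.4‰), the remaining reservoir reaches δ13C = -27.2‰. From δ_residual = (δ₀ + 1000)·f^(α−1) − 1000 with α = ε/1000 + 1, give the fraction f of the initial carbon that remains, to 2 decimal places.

0.68

α − 1 = ε/1000 = 0.0344
(δ_res + 1000)/(δ₀ + 1000) = (-27.2 + 1000)/(-14.3 + 1000) = 972.8/985.7 = 0.986913
f = 0.986913^(1/0.0344) = exp(ln(0.986913)/0.0344) = exp(-0.01317/0.0344)
f = exp(-0.3830) = 0.6818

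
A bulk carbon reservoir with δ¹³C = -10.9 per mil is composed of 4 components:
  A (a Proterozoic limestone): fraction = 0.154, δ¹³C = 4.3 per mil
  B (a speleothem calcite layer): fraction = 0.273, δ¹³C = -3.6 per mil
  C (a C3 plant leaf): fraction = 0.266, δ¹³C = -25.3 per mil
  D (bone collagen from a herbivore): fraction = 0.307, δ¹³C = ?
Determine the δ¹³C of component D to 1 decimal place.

Isotope mass balance: δ_bulk = Σ fᵢ·δᵢ.
-10.9 = 0.154×(4.3) + 0.273×(-3.6) + 0.266×(-25.3) + 0.307×δ_D
0.307·δ_D = -10.9 − (-7.050) = -3.850
δ_D = -3.850 / 0.307 = -12.54 per mil

-12.5 per mil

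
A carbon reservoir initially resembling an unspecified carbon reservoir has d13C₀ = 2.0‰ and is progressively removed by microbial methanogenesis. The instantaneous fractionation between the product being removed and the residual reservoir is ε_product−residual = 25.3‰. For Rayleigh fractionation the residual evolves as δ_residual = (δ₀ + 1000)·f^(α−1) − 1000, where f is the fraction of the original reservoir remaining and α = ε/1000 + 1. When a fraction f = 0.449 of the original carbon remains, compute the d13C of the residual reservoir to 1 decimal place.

Rayleigh residual: δ_res = (δ₀ + 1000)·f^(α−1) − 1000
α = ε/1000 + 1 = 1.02530, so α − 1 = 0.02530
f^(α−1) = 0.449^(0.02530) = 0.979945
δ_res = (2.0 + 1000) × 0.979945 − 1000 = 981.905 − 1000 = -18.09‰

-18.1‰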